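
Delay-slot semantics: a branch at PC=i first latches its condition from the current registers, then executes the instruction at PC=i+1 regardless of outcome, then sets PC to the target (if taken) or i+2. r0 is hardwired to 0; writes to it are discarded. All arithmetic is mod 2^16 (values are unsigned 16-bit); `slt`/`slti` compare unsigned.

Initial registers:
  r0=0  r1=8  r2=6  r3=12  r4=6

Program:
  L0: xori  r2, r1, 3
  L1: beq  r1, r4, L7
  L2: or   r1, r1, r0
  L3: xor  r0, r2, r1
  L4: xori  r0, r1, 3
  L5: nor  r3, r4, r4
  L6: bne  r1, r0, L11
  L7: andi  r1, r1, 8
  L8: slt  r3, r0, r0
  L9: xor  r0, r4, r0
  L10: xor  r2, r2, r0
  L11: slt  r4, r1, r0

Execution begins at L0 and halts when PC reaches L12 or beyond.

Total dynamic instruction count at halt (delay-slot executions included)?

[0] xori  r2, r1, 3  →  {r0:0, r1:8, r2:11, r3:12, r4:6}
[1] beq  r1, r4, L7  →  {r0:0, r1:8, r2:11, r3:12, r4:6}  ⟨branch fallthrough⟩
[2] or   r1, r1, r0  →  {r0:0, r1:8, r2:11, r3:12, r4:6}
[3] xor  r0, r2, r1  →  {r0:0, r1:8, r2:11, r3:12, r4:6}
[4] xori  r0, r1, 3  →  {r0:0, r1:8, r2:11, r3:12, r4:6}
[5] nor  r3, r4, r4  →  {r0:0, r1:8, r2:11, r3:65529, r4:6}
[6] bne  r1, r0, L11  →  {r0:0, r1:8, r2:11, r3:65529, r4:6}  ⟨branch taken⟩
[7] andi  r1, r1, 8  →  {r0:0, r1:8, r2:11, r3:65529, r4:6}
[11] slt  r4, r1, r0  →  {r0:0, r1:8, r2:11, r3:65529, r4:0}

9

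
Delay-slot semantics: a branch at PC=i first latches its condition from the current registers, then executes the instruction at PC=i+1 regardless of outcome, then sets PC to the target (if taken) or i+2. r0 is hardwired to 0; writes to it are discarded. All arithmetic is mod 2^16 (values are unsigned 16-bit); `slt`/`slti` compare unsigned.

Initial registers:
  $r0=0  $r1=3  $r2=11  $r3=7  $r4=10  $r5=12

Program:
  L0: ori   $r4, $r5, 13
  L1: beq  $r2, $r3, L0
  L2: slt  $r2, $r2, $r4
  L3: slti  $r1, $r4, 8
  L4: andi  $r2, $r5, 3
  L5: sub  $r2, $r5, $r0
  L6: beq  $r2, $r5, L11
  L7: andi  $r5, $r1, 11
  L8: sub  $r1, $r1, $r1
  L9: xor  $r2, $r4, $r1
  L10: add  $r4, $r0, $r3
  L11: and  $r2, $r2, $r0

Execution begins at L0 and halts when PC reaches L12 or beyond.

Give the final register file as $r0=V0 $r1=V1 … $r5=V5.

#0 ori   $r4, $r5, 13 ; 0/3/11/7/13/12
#1 beq  $r2, $r3, L0 ; 0/3/11/7/13/12 ; →fallthru
#2 slt  $r2, $r2, $r4 ; 0/3/1/7/13/12
#3 slti  $r1, $r4, 8 ; 0/0/1/7/13/12
#4 andi  $r2, $r5, 3 ; 0/0/0/7/13/12
#5 sub  $r2, $r5, $r0 ; 0/0/12/7/13/12
#6 beq  $r2, $r5, L11 ; 0/0/12/7/13/12 ; →target
#7 andi  $r5, $r1, 11 ; 0/0/12/7/13/0
#11 and  $r2, $r2, $r0 ; 0/0/0/7/13/0

$r0=0 $r1=0 $r2=0 $r3=7 $r4=13 $r5=0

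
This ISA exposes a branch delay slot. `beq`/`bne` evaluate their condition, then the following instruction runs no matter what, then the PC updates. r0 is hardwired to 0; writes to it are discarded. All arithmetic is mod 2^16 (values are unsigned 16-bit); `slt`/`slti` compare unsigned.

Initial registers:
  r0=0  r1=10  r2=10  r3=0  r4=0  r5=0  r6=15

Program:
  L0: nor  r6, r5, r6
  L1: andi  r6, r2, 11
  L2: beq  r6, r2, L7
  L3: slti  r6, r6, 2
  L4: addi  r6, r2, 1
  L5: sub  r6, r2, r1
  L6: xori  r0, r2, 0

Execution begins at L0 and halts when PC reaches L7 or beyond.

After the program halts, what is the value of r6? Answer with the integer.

0

#0 nor  r6, r5, r6 ; 0/10/10/0/0/0/65520
#1 andi  r6, r2, 11 ; 0/10/10/0/0/0/10
#2 beq  r6, r2, L7 ; 0/10/10/0/0/0/10 ; →target
#3 slti  r6, r6, 2 ; 0/10/10/0/0/0/0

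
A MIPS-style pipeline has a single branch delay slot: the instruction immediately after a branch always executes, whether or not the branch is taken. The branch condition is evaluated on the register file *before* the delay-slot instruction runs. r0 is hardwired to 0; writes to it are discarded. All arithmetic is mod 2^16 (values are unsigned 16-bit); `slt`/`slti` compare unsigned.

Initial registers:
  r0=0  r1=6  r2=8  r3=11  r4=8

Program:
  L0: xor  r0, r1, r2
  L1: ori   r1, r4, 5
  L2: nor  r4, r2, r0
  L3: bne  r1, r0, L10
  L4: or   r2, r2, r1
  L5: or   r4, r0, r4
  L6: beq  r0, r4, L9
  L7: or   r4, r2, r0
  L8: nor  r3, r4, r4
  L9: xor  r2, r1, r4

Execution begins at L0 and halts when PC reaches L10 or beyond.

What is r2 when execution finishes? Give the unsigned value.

  step pc=0: xor  r0, r1, r2  regs=(0,6,8,11,8)
  step pc=1: ori   r1, r4, 5  regs=(0,13,8,11,8)
  step pc=2: nor  r4, r2, r0  regs=(0,13,8,11,65527)
  step pc=3: bne  r1, r0, L10  cond=T  regs=(0,13,8,11,65527)
  step pc=4: or   r2, r2, r1  regs=(0,13,13,11,65527)

13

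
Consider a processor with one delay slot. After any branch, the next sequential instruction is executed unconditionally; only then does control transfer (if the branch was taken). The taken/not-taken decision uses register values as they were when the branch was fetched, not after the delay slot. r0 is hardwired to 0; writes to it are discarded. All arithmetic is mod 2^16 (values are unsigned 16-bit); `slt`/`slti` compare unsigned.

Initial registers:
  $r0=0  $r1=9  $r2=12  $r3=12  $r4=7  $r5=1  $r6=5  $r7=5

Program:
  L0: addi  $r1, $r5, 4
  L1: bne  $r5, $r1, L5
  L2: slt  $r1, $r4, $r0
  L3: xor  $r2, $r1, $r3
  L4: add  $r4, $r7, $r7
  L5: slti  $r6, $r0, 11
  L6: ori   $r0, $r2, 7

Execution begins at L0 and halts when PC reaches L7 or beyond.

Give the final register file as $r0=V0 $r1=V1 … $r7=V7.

#0 addi  $r1, $r5, 4 ; 0/5/12/12/7/1/5/5
#1 bne  $r5, $r1, L5 ; 0/5/12/12/7/1/5/5 ; →target
#2 slt  $r1, $r4, $r0 ; 0/0/12/12/7/1/5/5
#5 slti  $r6, $r0, 11 ; 0/0/12/12/7/1/1/5
#6 ori   $r0, $r2, 7 ; 0/0/12/12/7/1/1/5

$r0=0 $r1=0 $r2=12 $r3=12 $r4=7 $r5=1 $r6=1 $r7=5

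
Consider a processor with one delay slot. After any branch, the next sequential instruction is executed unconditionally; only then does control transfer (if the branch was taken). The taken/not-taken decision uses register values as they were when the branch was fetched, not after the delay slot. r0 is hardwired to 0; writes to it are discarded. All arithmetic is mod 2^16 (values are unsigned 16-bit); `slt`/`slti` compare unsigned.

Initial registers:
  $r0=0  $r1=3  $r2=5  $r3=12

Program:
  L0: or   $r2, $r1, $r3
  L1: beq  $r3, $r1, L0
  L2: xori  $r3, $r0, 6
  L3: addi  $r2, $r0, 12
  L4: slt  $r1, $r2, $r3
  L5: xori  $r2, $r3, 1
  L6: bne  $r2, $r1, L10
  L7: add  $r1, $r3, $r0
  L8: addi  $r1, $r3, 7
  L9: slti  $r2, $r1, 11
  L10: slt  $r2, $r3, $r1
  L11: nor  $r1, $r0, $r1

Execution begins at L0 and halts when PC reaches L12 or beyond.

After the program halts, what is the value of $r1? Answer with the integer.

PC=0  or   $r2, $r1, $r3     | $r0=0 $r1=3 $r2=15 $r3=12
PC=1  beq  $r3, $r1, L0      | $r0=0 $r1=3 $r2=15 $r3=12  [not taken]
PC=2  xori  $r3, $r0, 6      | $r0=0 $r1=3 $r2=15 $r3=6
PC=3  addi  $r2, $r0, 12     | $r0=0 $r1=3 $r2=12 $r3=6
PC=4  slt  $r1, $r2, $r3     | $r0=0 $r1=0 $r2=12 $r3=6
PC=5  xori  $r2, $r3, 1      | $r0=0 $r1=0 $r2=7 $r3=6
PC=6  bne  $r2, $r1, L10     | $r0=0 $r1=0 $r2=7 $r3=6  [TAKEN]
PC=7  add  $r1, $r3, $r0     | $r0=0 $r1=6 $r2=7 $r3=6
PC=10 slt  $r2, $r3, $r1     | $r0=0 $r1=6 $r2=0 $r3=6
PC=11 nor  $r1, $r0, $r1     | $r0=0 $r1=65529 $r2=0 $r3=6

65529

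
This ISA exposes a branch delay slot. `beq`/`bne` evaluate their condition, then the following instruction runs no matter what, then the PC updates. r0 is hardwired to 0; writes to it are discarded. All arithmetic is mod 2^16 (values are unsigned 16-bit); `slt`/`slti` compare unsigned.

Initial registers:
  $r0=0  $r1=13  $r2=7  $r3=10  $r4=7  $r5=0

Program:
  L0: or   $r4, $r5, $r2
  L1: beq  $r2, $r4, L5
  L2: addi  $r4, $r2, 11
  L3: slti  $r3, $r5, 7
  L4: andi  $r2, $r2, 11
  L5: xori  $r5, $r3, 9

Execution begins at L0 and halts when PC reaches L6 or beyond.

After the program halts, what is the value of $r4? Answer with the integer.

[0] or   $r4, $r5, $r2  →  {$r0:0, $r1:13, $r2:7, $r3:10, $r4:7, $r5:0}
[1] beq  $r2, $r4, L5  →  {$r0:0, $r1:13, $r2:7, $r3:10, $r4:7, $r5:0}  ⟨branch taken⟩
[2] addi  $r4, $r2, 11  →  {$r0:0, $r1:13, $r2:7, $r3:10, $r4:18, $r5:0}
[5] xori  $r5, $r3, 9  →  {$r0:0, $r1:13, $r2:7, $r3:10, $r4:18, $r5:3}

18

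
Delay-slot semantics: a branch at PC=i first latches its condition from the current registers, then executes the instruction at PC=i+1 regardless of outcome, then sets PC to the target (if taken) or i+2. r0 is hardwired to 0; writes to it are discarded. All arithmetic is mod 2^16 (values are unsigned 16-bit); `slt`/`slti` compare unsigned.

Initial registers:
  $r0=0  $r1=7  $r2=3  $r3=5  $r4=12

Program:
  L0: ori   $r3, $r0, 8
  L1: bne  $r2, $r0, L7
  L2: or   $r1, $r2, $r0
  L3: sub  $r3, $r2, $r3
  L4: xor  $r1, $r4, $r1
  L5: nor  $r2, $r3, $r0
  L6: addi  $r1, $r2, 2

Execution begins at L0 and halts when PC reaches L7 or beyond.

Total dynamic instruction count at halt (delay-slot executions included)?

3

PC=0  ori   $r3, $r0, 8      | $r0=0 $r1=7 $r2=3 $r3=8 $r4=12
PC=1  bne  $r2, $r0, L7      | $r0=0 $r1=7 $r2=3 $r3=8 $r4=12  [TAKEN]
PC=2  or   $r1, $r2, $r0     | $r0=0 $r1=3 $r2=3 $r3=8 $r4=12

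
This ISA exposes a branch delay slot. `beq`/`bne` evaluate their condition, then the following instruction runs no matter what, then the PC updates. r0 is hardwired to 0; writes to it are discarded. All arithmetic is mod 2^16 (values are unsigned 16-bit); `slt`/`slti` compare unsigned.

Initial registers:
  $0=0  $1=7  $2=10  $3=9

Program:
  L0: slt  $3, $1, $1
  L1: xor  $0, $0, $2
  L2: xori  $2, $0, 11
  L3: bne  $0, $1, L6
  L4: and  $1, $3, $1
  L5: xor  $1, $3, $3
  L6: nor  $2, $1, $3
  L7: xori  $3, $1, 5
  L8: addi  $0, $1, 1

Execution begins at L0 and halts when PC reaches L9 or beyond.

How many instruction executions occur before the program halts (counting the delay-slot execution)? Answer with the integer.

8

PC=0  slt  $3, $1, $1        | $0=0 $1=7 $2=10 $3=0
PC=1  xor  $0, $0, $2        | $0=0 $1=7 $2=10 $3=0
PC=2  xori  $2, $0, 11       | $0=0 $1=7 $2=11 $3=0
PC=3  bne  $0, $1, L6        | $0=0 $1=7 $2=11 $3=0  [TAKEN]
PC=4  and  $1, $3, $1        | $0=0 $1=0 $2=11 $3=0
PC=6  nor  $2, $1, $3        | $0=0 $1=0 $2=65535 $3=0
PC=7  xori  $3, $1, 5        | $0=0 $1=0 $2=65535 $3=5
PC=8  addi  $0, $1, 1        | $0=0 $1=0 $2=65535 $3=5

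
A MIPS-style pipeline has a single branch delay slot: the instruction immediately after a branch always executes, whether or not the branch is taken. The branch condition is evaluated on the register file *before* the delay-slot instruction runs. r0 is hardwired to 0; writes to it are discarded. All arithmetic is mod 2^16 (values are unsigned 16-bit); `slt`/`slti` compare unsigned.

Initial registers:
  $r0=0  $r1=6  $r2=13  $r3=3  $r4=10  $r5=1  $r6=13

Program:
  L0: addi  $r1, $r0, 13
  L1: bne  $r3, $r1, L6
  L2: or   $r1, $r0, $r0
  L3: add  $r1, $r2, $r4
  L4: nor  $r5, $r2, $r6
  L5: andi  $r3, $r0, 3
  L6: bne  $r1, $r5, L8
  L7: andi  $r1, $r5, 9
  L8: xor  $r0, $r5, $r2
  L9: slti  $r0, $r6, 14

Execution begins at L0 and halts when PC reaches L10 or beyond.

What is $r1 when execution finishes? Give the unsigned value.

[0] addi  $r1, $r0, 13  →  {$r0:0, $r1:13, $r2:13, $r3:3, $r4:10, $r5:1, $r6:13}
[1] bne  $r3, $r1, L6  →  {$r0:0, $r1:13, $r2:13, $r3:3, $r4:10, $r5:1, $r6:13}  ⟨branch taken⟩
[2] or   $r1, $r0, $r0  →  {$r0:0, $r1:0, $r2:13, $r3:3, $r4:10, $r5:1, $r6:13}
[6] bne  $r1, $r5, L8  →  {$r0:0, $r1:0, $r2:13, $r3:3, $r4:10, $r5:1, $r6:13}  ⟨branch taken⟩
[7] andi  $r1, $r5, 9  →  {$r0:0, $r1:1, $r2:13, $r3:3, $r4:10, $r5:1, $r6:13}
[8] xor  $r0, $r5, $r2  →  {$r0:0, $r1:1, $r2:13, $r3:3, $r4:10, $r5:1, $r6:13}
[9] slti  $r0, $r6, 14  →  {$r0:0, $r1:1, $r2:13, $r3:3, $r4:10, $r5:1, $r6:13}

1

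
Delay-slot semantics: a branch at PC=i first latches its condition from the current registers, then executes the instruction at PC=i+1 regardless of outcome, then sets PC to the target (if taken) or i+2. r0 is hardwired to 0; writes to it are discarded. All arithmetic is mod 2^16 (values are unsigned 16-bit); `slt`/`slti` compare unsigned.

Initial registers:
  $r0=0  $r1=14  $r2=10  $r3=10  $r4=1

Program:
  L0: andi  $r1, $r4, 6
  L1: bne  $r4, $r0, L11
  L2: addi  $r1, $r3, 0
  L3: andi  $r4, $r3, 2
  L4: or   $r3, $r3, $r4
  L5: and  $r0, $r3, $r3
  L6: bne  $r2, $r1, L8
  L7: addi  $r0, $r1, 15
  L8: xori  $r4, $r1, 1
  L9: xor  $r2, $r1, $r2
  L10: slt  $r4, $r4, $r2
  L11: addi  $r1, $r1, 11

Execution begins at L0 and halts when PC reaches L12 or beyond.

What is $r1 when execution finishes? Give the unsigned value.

21

  step pc=0: andi  $r1, $r4, 6  regs=(0,0,10,10,1)
  step pc=1: bne  $r4, $r0, L11  cond=T  regs=(0,0,10,10,1)
  step pc=2: addi  $r1, $r3, 0  regs=(0,10,10,10,1)
  step pc=11: addi  $r1, $r1, 11  regs=(0,21,10,10,1)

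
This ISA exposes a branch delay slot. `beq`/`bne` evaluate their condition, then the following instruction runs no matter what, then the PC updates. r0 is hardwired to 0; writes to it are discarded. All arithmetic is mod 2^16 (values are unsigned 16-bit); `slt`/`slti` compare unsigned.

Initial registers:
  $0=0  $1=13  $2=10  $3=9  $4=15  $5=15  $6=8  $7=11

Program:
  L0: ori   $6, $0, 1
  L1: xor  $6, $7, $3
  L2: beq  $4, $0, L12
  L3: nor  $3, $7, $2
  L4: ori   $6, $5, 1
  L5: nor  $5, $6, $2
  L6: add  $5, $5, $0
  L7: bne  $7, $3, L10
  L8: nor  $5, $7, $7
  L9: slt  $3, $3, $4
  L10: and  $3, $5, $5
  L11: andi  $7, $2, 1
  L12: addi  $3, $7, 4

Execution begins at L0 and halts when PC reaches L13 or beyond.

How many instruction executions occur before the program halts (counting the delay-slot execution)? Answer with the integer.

#0 ori   $6, $0, 1 ; 0/13/10/9/15/15/1/11
#1 xor  $6, $7, $3 ; 0/13/10/9/15/15/2/11
#2 beq  $4, $0, L12 ; 0/13/10/9/15/15/2/11 ; →fallthru
#3 nor  $3, $7, $2 ; 0/13/10/65524/15/15/2/11
#4 ori   $6, $5, 1 ; 0/13/10/65524/15/15/15/11
#5 nor  $5, $6, $2 ; 0/13/10/65524/15/65520/15/11
#6 add  $5, $5, $0 ; 0/13/10/65524/15/65520/15/11
#7 bne  $7, $3, L10 ; 0/13/10/65524/15/65520/15/11 ; →target
#8 nor  $5, $7, $7 ; 0/13/10/65524/15/65524/15/11
#10 and  $3, $5, $5 ; 0/13/10/65524/15/65524/15/11
#11 andi  $7, $2, 1 ; 0/13/10/65524/15/65524/15/0
#12 addi  $3, $7, 4 ; 0/13/10/4/15/65524/15/0

12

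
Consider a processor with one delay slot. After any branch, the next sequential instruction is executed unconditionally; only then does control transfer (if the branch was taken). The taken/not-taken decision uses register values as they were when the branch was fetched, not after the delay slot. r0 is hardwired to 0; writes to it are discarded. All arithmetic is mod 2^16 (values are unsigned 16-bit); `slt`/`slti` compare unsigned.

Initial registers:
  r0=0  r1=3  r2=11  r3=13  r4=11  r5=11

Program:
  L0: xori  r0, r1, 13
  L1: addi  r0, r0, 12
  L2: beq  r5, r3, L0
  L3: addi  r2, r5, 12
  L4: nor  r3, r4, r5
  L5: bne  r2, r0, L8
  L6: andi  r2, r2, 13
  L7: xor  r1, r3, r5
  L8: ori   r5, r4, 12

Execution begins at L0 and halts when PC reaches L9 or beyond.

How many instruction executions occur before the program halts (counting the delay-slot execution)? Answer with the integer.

8

  step pc=0: xori  r0, r1, 13  regs=(0,3,11,13,11,11)
  step pc=1: addi  r0, r0, 12  regs=(0,3,11,13,11,11)
  step pc=2: beq  r5, r3, L0  cond=F  regs=(0,3,11,13,11,11)
  step pc=3: addi  r2, r5, 12  regs=(0,3,23,13,11,11)
  step pc=4: nor  r3, r4, r5  regs=(0,3,23,65524,11,11)
  step pc=5: bne  r2, r0, L8  cond=T  regs=(0,3,23,65524,11,11)
  step pc=6: andi  r2, r2, 13  regs=(0,3,5,65524,11,11)
  step pc=8: ori   r5, r4, 12  regs=(0,3,5,65524,11,15)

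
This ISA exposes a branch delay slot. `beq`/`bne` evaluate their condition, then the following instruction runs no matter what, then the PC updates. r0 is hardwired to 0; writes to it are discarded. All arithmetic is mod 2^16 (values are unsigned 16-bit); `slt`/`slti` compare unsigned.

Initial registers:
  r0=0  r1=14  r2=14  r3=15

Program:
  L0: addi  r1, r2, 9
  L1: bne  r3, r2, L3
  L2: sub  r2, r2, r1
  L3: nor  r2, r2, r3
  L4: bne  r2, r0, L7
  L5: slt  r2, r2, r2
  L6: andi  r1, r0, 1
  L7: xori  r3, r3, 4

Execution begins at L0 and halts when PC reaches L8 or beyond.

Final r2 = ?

#0 addi  r1, r2, 9 ; 0/23/14/15
#1 bne  r3, r2, L3 ; 0/23/14/15 ; →target
#2 sub  r2, r2, r1 ; 0/23/65527/15
#3 nor  r2, r2, r3 ; 0/23/0/15
#4 bne  r2, r0, L7 ; 0/23/0/15 ; →fallthru
#5 slt  r2, r2, r2 ; 0/23/0/15
#6 andi  r1, r0, 1 ; 0/0/0/15
#7 xori  r3, r3, 4 ; 0/0/0/11

0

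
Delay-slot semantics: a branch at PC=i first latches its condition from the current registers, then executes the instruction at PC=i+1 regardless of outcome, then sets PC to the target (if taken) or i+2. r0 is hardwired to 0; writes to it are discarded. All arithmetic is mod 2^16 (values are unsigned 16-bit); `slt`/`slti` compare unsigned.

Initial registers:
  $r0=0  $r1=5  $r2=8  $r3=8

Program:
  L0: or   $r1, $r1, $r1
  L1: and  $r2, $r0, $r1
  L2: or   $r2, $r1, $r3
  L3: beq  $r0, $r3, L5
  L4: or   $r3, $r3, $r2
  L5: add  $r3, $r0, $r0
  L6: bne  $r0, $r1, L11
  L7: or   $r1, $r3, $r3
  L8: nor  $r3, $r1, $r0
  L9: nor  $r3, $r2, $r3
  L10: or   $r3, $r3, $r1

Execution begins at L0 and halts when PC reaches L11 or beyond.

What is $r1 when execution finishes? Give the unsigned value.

0

#0 or   $r1, $r1, $r1 ; 0/5/8/8
#1 and  $r2, $r0, $r1 ; 0/5/0/8
#2 or   $r2, $r1, $r3 ; 0/5/13/8
#3 beq  $r0, $r3, L5 ; 0/5/13/8 ; →fallthru
#4 or   $r3, $r3, $r2 ; 0/5/13/13
#5 add  $r3, $r0, $r0 ; 0/5/13/0
#6 bne  $r0, $r1, L11 ; 0/5/13/0 ; →target
#7 or   $r1, $r3, $r3 ; 0/0/13/0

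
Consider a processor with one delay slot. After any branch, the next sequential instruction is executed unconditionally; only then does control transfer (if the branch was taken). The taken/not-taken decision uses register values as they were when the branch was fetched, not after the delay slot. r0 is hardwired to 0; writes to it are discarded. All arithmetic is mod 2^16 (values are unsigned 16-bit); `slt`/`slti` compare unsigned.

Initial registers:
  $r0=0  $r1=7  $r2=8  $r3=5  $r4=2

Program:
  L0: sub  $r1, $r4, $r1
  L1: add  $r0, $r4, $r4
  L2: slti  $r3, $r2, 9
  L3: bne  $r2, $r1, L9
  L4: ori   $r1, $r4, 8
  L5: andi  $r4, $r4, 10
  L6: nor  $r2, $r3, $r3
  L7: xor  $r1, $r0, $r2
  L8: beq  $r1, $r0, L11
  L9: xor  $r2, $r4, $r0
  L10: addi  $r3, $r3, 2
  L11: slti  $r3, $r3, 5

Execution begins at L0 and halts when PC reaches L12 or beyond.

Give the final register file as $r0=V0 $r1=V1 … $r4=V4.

PC=0  sub  $r1, $r4, $r1     | $r0=0 $r1=65531 $r2=8 $r3=5 $r4=2
PC=1  add  $r0, $r4, $r4     | $r0=0 $r1=65531 $r2=8 $r3=5 $r4=2
PC=2  slti  $r3, $r2, 9      | $r0=0 $r1=65531 $r2=8 $r3=1 $r4=2
PC=3  bne  $r2, $r1, L9      | $r0=0 $r1=65531 $r2=8 $r3=1 $r4=2  [TAKEN]
PC=4  ori   $r1, $r4, 8      | $r0=0 $r1=10 $r2=8 $r3=1 $r4=2
PC=9  xor  $r2, $r4, $r0     | $r0=0 $r1=10 $r2=2 $r3=1 $r4=2
PC=10 addi  $r3, $r3, 2      | $r0=0 $r1=10 $r2=2 $r3=3 $r4=2
PC=11 slti  $r3, $r3, 5      | $r0=0 $r1=10 $r2=2 $r3=1 $r4=2

$r0=0 $r1=10 $r2=2 $r3=1 $r4=2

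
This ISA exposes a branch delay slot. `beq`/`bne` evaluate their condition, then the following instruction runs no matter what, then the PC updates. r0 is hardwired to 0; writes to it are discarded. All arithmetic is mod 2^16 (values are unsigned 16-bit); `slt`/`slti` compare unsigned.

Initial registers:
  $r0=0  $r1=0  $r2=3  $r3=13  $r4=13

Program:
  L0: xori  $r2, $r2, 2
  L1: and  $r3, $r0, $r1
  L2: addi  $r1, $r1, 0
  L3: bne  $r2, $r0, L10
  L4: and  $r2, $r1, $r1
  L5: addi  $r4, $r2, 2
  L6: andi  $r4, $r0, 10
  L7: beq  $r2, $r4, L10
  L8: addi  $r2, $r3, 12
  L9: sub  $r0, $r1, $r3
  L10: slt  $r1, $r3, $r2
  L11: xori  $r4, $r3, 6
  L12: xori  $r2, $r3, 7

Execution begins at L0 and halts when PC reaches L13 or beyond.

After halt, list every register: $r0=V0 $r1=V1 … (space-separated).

PC=0  xori  $r2, $r2, 2      | $r0=0 $r1=0 $r2=1 $r3=13 $r4=13
PC=1  and  $r3, $r0, $r1     | $r0=0 $r1=0 $r2=1 $r3=0 $r4=13
PC=2  addi  $r1, $r1, 0      | $r0=0 $r1=0 $r2=1 $r3=0 $r4=13
PC=3  bne  $r2, $r0, L10     | $r0=0 $r1=0 $r2=1 $r3=0 $r4=13  [TAKEN]
PC=4  and  $r2, $r1, $r1     | $r0=0 $r1=0 $r2=0 $r3=0 $r4=13
PC=10 slt  $r1, $r3, $r2     | $r0=0 $r1=0 $r2=0 $r3=0 $r4=13
PC=11 xori  $r4, $r3, 6      | $r0=0 $r1=0 $r2=0 $r3=0 $r4=6
PC=12 xori  $r2, $r3, 7      | $r0=0 $r1=0 $r2=7 $r3=0 $r4=6

$r0=0 $r1=0 $r2=7 $r3=0 $r4=6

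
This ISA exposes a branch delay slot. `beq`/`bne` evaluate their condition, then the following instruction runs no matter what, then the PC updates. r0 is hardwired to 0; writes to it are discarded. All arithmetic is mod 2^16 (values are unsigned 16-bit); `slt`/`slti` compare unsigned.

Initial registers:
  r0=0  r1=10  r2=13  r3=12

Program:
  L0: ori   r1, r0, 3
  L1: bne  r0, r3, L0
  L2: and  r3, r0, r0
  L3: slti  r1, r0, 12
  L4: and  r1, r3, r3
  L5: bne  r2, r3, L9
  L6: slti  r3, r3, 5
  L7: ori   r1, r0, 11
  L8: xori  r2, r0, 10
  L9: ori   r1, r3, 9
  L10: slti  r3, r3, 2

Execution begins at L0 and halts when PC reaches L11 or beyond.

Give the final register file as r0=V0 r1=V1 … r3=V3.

r0=0 r1=9 r2=13 r3=1

  step pc=0: ori   r1, r0, 3  regs=(0,3,13,12)
  step pc=1: bne  r0, r3, L0  cond=T  regs=(0,3,13,12)
  step pc=2: and  r3, r0, r0  regs=(0,3,13,0)
  step pc=0: ori   r1, r0, 3  regs=(0,3,13,0)
  step pc=1: bne  r0, r3, L0  cond=F  regs=(0,3,13,0)
  step pc=2: and  r3, r0, r0  regs=(0,3,13,0)
  step pc=3: slti  r1, r0, 12  regs=(0,1,13,0)
  step pc=4: and  r1, r3, r3  regs=(0,0,13,0)
  step pc=5: bne  r2, r3, L9  cond=T  regs=(0,0,13,0)
  step pc=6: slti  r3, r3, 5  regs=(0,0,13,1)
  step pc=9: ori   r1, r3, 9  regs=(0,9,13,1)
  step pc=10: slti  r3, r3, 2  regs=(0,9,13,1)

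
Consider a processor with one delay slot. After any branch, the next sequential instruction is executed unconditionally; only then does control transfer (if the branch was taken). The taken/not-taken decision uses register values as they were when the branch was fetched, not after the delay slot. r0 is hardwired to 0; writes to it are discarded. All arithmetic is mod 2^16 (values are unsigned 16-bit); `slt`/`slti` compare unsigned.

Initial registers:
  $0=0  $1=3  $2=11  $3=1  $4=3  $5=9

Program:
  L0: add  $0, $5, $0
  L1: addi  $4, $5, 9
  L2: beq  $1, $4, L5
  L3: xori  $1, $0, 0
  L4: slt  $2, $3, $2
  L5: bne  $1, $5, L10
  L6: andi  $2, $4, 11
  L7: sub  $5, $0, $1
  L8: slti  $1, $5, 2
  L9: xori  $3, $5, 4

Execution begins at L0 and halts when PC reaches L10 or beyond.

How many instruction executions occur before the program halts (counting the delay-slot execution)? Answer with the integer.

7

PC=0  add  $0, $5, $0        | $0=0 $1=3 $2=11 $3=1 $4=3 $5=9
PC=1  addi  $4, $5, 9        | $0=0 $1=3 $2=11 $3=1 $4=18 $5=9
PC=2  beq  $1, $4, L5        | $0=0 $1=3 $2=11 $3=1 $4=18 $5=9  [not taken]
PC=3  xori  $1, $0, 0        | $0=0 $1=0 $2=11 $3=1 $4=18 $5=9
PC=4  slt  $2, $3, $2        | $0=0 $1=0 $2=1 $3=1 $4=18 $5=9
PC=5  bne  $1, $5, L10       | $0=0 $1=0 $2=1 $3=1 $4=18 $5=9  [TAKEN]
PC=6  andi  $2, $4, 11       | $0=0 $1=0 $2=2 $3=1 $4=18 $5=9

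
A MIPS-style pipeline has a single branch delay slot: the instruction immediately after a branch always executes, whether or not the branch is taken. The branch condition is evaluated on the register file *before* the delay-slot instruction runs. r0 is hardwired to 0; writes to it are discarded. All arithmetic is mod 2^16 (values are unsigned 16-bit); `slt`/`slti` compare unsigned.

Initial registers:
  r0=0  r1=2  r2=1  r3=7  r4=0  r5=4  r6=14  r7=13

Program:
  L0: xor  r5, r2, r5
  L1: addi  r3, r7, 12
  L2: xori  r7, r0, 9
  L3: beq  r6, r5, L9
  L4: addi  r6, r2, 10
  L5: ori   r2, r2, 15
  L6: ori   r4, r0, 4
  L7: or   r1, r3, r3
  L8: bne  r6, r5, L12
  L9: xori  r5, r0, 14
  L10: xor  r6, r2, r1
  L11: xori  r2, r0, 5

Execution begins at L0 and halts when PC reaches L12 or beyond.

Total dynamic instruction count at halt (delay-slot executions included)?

10

#0 xor  r5, r2, r5 ; 0/2/1/7/0/5/14/13
#1 addi  r3, r7, 12 ; 0/2/1/25/0/5/14/13
#2 xori  r7, r0, 9 ; 0/2/1/25/0/5/14/9
#3 beq  r6, r5, L9 ; 0/2/1/25/0/5/14/9 ; →fallthru
#4 addi  r6, r2, 10 ; 0/2/1/25/0/5/11/9
#5 ori   r2, r2, 15 ; 0/2/15/25/0/5/11/9
#6 ori   r4, r0, 4 ; 0/2/15/25/4/5/11/9
#7 or   r1, r3, r3 ; 0/25/15/25/4/5/11/9
#8 bne  r6, r5, L12 ; 0/25/15/25/4/5/11/9 ; →target
#9 xori  r5, r0, 14 ; 0/25/15/25/4/14/11/9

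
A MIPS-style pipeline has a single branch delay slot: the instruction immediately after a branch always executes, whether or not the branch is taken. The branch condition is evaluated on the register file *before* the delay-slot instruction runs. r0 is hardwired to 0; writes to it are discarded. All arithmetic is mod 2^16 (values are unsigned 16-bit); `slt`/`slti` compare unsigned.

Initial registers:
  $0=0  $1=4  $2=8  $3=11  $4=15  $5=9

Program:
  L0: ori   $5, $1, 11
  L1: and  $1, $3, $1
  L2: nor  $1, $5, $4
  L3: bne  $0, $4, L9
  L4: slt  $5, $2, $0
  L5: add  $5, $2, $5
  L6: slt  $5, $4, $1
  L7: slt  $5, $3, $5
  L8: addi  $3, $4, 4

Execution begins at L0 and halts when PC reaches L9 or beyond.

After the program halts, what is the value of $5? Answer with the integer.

0

PC=0  ori   $5, $1, 11       | $0=0 $1=4 $2=8 $3=11 $4=15 $5=15
PC=1  and  $1, $3, $1        | $0=0 $1=0 $2=8 $3=11 $4=15 $5=15
PC=2  nor  $1, $5, $4        | $0=0 $1=65520 $2=8 $3=11 $4=15 $5=15
PC=3  bne  $0, $4, L9        | $0=0 $1=65520 $2=8 $3=11 $4=15 $5=15  [TAKEN]
PC=4  slt  $5, $2, $0        | $0=0 $1=65520 $2=8 $3=11 $4=15 $5=0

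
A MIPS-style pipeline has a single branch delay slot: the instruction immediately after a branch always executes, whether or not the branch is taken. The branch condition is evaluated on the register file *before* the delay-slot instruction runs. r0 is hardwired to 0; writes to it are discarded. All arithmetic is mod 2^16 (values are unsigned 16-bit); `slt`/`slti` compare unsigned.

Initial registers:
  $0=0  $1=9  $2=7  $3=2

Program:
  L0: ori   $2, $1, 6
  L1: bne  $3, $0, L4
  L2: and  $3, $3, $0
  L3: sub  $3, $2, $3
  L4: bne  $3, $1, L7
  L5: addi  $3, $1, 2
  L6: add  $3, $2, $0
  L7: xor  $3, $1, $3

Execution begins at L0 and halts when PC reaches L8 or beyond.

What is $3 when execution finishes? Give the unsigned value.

  step pc=0: ori   $2, $1, 6  regs=(0,9,15,2)
  step pc=1: bne  $3, $0, L4  cond=T  regs=(0,9,15,2)
  step pc=2: and  $3, $3, $0  regs=(0,9,15,0)
  step pc=4: bne  $3, $1, L7  cond=T  regs=(0,9,15,0)
  step pc=5: addi  $3, $1, 2  regs=(0,9,15,11)
  step pc=7: xor  $3, $1, $3  regs=(0,9,15,2)

2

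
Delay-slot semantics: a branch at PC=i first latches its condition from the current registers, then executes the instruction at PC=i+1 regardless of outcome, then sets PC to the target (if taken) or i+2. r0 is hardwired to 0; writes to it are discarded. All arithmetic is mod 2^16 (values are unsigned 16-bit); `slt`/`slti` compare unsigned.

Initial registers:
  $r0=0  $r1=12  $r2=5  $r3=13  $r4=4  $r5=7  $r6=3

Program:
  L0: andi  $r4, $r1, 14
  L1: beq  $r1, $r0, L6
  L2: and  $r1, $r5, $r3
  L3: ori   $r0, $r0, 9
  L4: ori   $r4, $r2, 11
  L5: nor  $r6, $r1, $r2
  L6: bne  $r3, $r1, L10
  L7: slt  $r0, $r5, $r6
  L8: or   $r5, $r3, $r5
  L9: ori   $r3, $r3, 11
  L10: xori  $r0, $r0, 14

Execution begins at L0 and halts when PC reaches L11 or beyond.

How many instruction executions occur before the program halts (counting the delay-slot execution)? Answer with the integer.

9

PC=0  andi  $r4, $r1, 14     | $r0=0 $r1=12 $r2=5 $r3=13 $r4=12 $r5=7 $r6=3
PC=1  beq  $r1, $r0, L6      | $r0=0 $r1=12 $r2=5 $r3=13 $r4=12 $r5=7 $r6=3  [not taken]
PC=2  and  $r1, $r5, $r3     | $r0=0 $r1=5 $r2=5 $r3=13 $r4=12 $r5=7 $r6=3
PC=3  ori   $r0, $r0, 9      | $r0=0 $r1=5 $r2=5 $r3=13 $r4=12 $r5=7 $r6=3
PC=4  ori   $r4, $r2, 11     | $r0=0 $r1=5 $r2=5 $r3=13 $r4=15 $r5=7 $r6=3
PC=5  nor  $r6, $r1, $r2     | $r0=0 $r1=5 $r2=5 $r3=13 $r4=15 $r5=7 $r6=65530
PC=6  bne  $r3, $r1, L10     | $r0=0 $r1=5 $r2=5 $r3=13 $r4=15 $r5=7 $r6=65530  [TAKEN]
PC=7  slt  $r0, $r5, $r6     | $r0=0 $r1=5 $r2=5 $r3=13 $r4=15 $r5=7 $r6=65530
PC=10 xori  $r0, $r0, 14     | $r0=0 $r1=5 $r2=5 $r3=13 $r4=15 $r5=7 $r6=65530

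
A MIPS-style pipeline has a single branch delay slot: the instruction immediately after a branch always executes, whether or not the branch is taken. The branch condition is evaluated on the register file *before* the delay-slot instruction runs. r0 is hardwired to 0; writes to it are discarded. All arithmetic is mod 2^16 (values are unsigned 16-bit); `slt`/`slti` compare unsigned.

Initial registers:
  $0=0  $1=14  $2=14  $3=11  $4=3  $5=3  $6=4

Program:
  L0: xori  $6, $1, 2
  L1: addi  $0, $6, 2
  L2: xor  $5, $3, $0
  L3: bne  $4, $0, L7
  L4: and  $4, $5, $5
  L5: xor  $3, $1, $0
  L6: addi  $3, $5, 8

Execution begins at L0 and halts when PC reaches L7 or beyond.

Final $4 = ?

#0 xori  $6, $1, 2 ; 0/14/14/11/3/3/12
#1 addi  $0, $6, 2 ; 0/14/14/11/3/3/12
#2 xor  $5, $3, $0 ; 0/14/14/11/3/11/12
#3 bne  $4, $0, L7 ; 0/14/14/11/3/11/12 ; →target
#4 and  $4, $5, $5 ; 0/14/14/11/11/11/12

11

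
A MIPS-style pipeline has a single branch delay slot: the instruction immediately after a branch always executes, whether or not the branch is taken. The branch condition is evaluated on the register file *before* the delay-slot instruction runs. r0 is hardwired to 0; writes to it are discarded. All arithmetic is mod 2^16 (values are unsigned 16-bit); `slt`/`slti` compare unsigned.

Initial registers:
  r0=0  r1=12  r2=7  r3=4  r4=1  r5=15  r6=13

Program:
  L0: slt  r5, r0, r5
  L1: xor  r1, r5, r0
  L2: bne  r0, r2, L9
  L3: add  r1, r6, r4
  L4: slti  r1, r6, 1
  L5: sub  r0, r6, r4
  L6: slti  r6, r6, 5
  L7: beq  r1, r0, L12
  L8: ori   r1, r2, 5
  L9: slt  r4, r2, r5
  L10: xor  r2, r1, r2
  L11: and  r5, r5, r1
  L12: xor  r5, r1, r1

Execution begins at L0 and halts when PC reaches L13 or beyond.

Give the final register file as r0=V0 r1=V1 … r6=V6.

[0] slt  r5, r0, r5  →  {r0:0, r1:12, r2:7, r3:4, r4:1, r5:1, r6:13}
[1] xor  r1, r5, r0  →  {r0:0, r1:1, r2:7, r3:4, r4:1, r5:1, r6:13}
[2] bne  r0, r2, L9  →  {r0:0, r1:1, r2:7, r3:4, r4:1, r5:1, r6:13}  ⟨branch taken⟩
[3] add  r1, r6, r4  →  {r0:0, r1:14, r2:7, r3:4, r4:1, r5:1, r6:13}
[9] slt  r4, r2, r5  →  {r0:0, r1:14, r2:7, r3:4, r4:0, r5:1, r6:13}
[10] xor  r2, r1, r2  →  {r0:0, r1:14, r2:9, r3:4, r4:0, r5:1, r6:13}
[11] and  r5, r5, r1  →  {r0:0, r1:14, r2:9, r3:4, r4:0, r5:0, r6:13}
[12] xor  r5, r1, r1  →  {r0:0, r1:14, r2:9, r3:4, r4:0, r5:0, r6:13}

r0=0 r1=14 r2=9 r3=4 r4=0 r5=0 r6=13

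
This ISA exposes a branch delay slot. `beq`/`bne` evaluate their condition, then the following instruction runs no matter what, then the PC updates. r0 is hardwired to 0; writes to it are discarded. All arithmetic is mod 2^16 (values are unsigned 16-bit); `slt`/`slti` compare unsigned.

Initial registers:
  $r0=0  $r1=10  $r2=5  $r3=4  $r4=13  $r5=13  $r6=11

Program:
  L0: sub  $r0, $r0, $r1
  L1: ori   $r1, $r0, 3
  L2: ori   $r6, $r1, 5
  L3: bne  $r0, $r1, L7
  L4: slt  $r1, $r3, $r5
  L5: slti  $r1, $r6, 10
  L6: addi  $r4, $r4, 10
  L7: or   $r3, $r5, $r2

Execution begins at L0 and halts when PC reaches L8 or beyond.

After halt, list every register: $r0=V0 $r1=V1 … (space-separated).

$r0=0 $r1=1 $r2=5 $r3=13 $r4=13 $r5=13 $r6=7

PC=0  sub  $r0, $r0, $r1     | $r0=0 $r1=10 $r2=5 $r3=4 $r4=13 $r5=13 $r6=11
PC=1  ori   $r1, $r0, 3      | $r0=0 $r1=3 $r2=5 $r3=4 $r4=13 $r5=13 $r6=11
PC=2  ori   $r6, $r1, 5      | $r0=0 $r1=3 $r2=5 $r3=4 $r4=13 $r5=13 $r6=7
PC=3  bne  $r0, $r1, L7      | $r0=0 $r1=3 $r2=5 $r3=4 $r4=13 $r5=13 $r6=7  [TAKEN]
PC=4  slt  $r1, $r3, $r5     | $r0=0 $r1=1 $r2=5 $r3=4 $r4=13 $r5=13 $r6=7
PC=7  or   $r3, $r5, $r2     | $r0=0 $r1=1 $r2=5 $r3=13 $r4=13 $r5=13 $r6=7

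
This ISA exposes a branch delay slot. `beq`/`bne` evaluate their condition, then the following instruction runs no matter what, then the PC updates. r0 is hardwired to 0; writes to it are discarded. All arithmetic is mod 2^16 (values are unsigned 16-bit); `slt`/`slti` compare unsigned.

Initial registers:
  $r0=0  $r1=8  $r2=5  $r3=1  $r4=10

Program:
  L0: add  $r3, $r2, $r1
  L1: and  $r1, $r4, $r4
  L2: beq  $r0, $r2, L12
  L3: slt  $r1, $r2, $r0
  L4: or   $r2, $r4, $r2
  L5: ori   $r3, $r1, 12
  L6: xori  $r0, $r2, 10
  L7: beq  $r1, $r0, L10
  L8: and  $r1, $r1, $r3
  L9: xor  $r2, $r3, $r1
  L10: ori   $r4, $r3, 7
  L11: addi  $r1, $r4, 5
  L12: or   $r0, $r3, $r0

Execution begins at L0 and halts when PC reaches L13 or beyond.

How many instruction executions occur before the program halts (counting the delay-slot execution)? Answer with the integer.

#0 add  $r3, $r2, $r1 ; 0/8/5/13/10
#1 and  $r1, $r4, $r4 ; 0/10/5/13/10
#2 beq  $r0, $r2, L12 ; 0/10/5/13/10 ; →fallthru
#3 slt  $r1, $r2, $r0 ; 0/0/5/13/10
#4 or   $r2, $r4, $r2 ; 0/0/15/13/10
#5 ori   $r3, $r1, 12 ; 0/0/15/12/10
#6 xori  $r0, $r2, 10 ; 0/0/15/12/10
#7 beq  $r1, $r0, L10 ; 0/0/15/12/10 ; →target
#8 and  $r1, $r1, $r3 ; 0/0/15/12/10
#10 ori   $r4, $r3, 7 ; 0/0/15/12/15
#11 addi  $r1, $r4, 5 ; 0/20/15/12/15
#12 or   $r0, $r3, $r0 ; 0/20/15/12/15

12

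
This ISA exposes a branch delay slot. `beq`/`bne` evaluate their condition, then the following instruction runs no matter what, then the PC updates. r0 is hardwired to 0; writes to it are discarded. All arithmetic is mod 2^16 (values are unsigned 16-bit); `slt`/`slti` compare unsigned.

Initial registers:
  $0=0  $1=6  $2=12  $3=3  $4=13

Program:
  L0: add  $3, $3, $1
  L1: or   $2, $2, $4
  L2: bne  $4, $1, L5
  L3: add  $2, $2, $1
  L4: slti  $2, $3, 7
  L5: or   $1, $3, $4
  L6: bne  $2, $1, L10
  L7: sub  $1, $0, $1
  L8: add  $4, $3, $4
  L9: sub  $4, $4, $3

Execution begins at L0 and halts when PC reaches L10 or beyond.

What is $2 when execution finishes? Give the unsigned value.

PC=0  add  $3, $3, $1        | $0=0 $1=6 $2=12 $3=9 $4=13
PC=1  or   $2, $2, $4        | $0=0 $1=6 $2=13 $3=9 $4=13
PC=2  bne  $4, $1, L5        | $0=0 $1=6 $2=13 $3=9 $4=13  [TAKEN]
PC=3  add  $2, $2, $1        | $0=0 $1=6 $2=19 $3=9 $4=13
PC=5  or   $1, $3, $4        | $0=0 $1=13 $2=19 $3=9 $4=13
PC=6  bne  $2, $1, L10       | $0=0 $1=13 $2=19 $3=9 $4=13  [TAKEN]
PC=7  sub  $1, $0, $1        | $0=0 $1=65523 $2=19 $3=9 $4=13

19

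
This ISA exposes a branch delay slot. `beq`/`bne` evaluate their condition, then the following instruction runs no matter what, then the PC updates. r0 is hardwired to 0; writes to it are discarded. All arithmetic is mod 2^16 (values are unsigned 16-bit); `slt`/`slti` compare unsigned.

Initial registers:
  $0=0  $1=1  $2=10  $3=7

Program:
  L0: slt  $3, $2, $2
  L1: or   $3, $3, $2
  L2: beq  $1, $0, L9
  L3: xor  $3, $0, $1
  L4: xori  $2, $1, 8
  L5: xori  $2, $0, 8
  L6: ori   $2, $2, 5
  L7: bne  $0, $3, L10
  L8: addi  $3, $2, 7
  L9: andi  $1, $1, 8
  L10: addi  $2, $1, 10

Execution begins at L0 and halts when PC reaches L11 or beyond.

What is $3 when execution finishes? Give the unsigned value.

[0] slt  $3, $2, $2  →  {$0:0, $1:1, $2:10, $3:0}
[1] or   $3, $3, $2  →  {$0:0, $1:1, $2:10, $3:10}
[2] beq  $1, $0, L9  →  {$0:0, $1:1, $2:10, $3:10}  ⟨branch fallthrough⟩
[3] xor  $3, $0, $1  →  {$0:0, $1:1, $2:10, $3:1}
[4] xori  $2, $1, 8  →  {$0:0, $1:1, $2:9, $3:1}
[5] xori  $2, $0, 8  →  {$0:0, $1:1, $2:8, $3:1}
[6] ori   $2, $2, 5  →  {$0:0, $1:1, $2:13, $3:1}
[7] bne  $0, $3, L10  →  {$0:0, $1:1, $2:13, $3:1}  ⟨branch taken⟩
[8] addi  $3, $2, 7  →  {$0:0, $1:1, $2:13, $3:20}
[10] addi  $2, $1, 10  →  {$0:0, $1:1, $2:11, $3:20}

20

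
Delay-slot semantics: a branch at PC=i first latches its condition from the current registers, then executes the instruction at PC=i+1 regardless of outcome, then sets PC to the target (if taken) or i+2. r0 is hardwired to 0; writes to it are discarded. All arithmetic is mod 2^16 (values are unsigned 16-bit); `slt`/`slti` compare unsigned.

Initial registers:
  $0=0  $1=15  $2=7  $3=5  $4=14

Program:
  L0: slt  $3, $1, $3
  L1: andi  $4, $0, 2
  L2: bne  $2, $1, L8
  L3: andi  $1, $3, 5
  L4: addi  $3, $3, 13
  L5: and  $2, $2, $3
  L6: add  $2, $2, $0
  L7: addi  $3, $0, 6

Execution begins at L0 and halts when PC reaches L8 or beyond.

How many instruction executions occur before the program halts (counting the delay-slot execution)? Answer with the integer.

  step pc=0: slt  $3, $1, $3  regs=(0,15,7,0,14)
  step pc=1: andi  $4, $0, 2  regs=(0,15,7,0,0)
  step pc=2: bne  $2, $1, L8  cond=T  regs=(0,15,7,0,0)
  step pc=3: andi  $1, $3, 5  regs=(0,0,7,0,0)

4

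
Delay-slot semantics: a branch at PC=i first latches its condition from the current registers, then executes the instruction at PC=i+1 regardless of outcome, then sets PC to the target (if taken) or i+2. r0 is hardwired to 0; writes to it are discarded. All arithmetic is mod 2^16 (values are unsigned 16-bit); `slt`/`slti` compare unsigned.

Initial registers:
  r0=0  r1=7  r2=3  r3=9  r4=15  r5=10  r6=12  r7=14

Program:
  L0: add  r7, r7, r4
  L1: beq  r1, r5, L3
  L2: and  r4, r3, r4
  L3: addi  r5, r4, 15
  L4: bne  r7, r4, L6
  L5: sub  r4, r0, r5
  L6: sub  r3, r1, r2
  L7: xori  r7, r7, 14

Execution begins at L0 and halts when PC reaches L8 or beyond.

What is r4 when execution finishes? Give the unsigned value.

[0] add  r7, r7, r4  →  {r0:0, r1:7, r2:3, r3:9, r4:15, r5:10, r6:12, r7:29}
[1] beq  r1, r5, L3  →  {r0:0, r1:7, r2:3, r3:9, r4:15, r5:10, r6:12, r7:29}  ⟨branch fallthrough⟩
[2] and  r4, r3, r4  →  {r0:0, r1:7, r2:3, r3:9, r4:9, r5:10, r6:12, r7:29}
[3] addi  r5, r4, 15  →  {r0:0, r1:7, r2:3, r3:9, r4:9, r5:24, r6:12, r7:29}
[4] bne  r7, r4, L6  →  {r0:0, r1:7, r2:3, r3:9, r4:9, r5:24, r6:12, r7:29}  ⟨branch taken⟩
[5] sub  r4, r0, r5  →  {r0:0, r1:7, r2:3, r3:9, r4:65512, r5:24, r6:12, r7:29}
[6] sub  r3, r1, r2  →  {r0:0, r1:7, r2:3, r3:4, r4:65512, r5:24, r6:12, r7:29}
[7] xori  r7, r7, 14  →  {r0:0, r1:7, r2:3, r3:4, r4:65512, r5:24, r6:12, r7:19}

65512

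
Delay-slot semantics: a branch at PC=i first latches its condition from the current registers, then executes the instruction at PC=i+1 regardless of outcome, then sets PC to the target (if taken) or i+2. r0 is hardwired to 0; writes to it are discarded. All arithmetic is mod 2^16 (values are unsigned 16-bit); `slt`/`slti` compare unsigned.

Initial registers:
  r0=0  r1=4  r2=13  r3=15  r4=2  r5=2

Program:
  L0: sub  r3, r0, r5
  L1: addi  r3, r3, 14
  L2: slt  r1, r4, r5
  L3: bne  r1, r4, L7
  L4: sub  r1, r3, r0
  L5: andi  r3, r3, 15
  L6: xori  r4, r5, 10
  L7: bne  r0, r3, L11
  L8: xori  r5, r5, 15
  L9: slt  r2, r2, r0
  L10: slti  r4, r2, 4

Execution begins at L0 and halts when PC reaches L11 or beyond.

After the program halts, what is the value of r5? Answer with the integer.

[0] sub  r3, r0, r5  →  {r0:0, r1:4, r2:13, r3:65534, r4:2, r5:2}
[1] addi  r3, r3, 14  →  {r0:0, r1:4, r2:13, r3:12, r4:2, r5:2}
[2] slt  r1, r4, r5  →  {r0:0, r1:0, r2:13, r3:12, r4:2, r5:2}
[3] bne  r1, r4, L7  →  {r0:0, r1:0, r2:13, r3:12, r4:2, r5:2}  ⟨branch taken⟩
[4] sub  r1, r3, r0  →  {r0:0, r1:12, r2:13, r3:12, r4:2, r5:2}
[7] bne  r0, r3, L11  →  {r0:0, r1:12, r2:13, r3:12, r4:2, r5:2}  ⟨branch taken⟩
[8] xori  r5, r5, 15  →  {r0:0, r1:12, r2:13, r3:12, r4:2, r5:13}

13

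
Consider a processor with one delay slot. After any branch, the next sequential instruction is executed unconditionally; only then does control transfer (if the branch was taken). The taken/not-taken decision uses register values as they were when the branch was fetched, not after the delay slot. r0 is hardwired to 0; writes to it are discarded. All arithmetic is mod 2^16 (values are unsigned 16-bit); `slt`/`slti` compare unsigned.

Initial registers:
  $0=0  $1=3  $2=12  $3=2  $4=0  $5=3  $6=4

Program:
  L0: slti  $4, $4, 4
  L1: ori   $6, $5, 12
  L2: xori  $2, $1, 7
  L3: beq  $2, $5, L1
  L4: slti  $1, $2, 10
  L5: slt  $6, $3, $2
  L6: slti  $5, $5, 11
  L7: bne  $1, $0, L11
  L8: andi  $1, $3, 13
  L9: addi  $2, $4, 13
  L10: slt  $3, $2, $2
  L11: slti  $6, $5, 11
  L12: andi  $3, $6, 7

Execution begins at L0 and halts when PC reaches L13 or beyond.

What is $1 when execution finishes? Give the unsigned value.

[0] slti  $4, $4, 4  →  {$0:0, $1:3, $2:12, $3:2, $4:1, $5:3, $6:4}
[1] ori   $6, $5, 12  →  {$0:0, $1:3, $2:12, $3:2, $4:1, $5:3, $6:15}
[2] xori  $2, $1, 7  →  {$0:0, $1:3, $2:4, $3:2, $4:1, $5:3, $6:15}
[3] beq  $2, $5, L1  →  {$0:0, $1:3, $2:4, $3:2, $4:1, $5:3, $6:15}  ⟨branch fallthrough⟩
[4] slti  $1, $2, 10  →  {$0:0, $1:1, $2:4, $3:2, $4:1, $5:3, $6:15}
[5] slt  $6, $3, $2  →  {$0:0, $1:1, $2:4, $3:2, $4:1, $5:3, $6:1}
[6] slti  $5, $5, 11  →  {$0:0, $1:1, $2:4, $3:2, $4:1, $5:1, $6:1}
[7] bne  $1, $0, L11  →  {$0:0, $1:1, $2:4, $3:2, $4:1, $5:1, $6:1}  ⟨branch taken⟩
[8] andi  $1, $3, 13  →  {$0:0, $1:0, $2:4, $3:2, $4:1, $5:1, $6:1}
[11] slti  $6, $5, 11  →  {$0:0, $1:0, $2:4, $3:2, $4:1, $5:1, $6:1}
[12] andi  $3, $6, 7  →  {$0:0, $1:0, $2:4, $3:1, $4:1, $5:1, $6:1}

0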